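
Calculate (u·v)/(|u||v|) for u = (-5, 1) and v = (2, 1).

With u = (-5, 1), v = (2, 1):
u·v = (-5)·2 + 1·1 = (-10) + 1 = -9.
|u| = √((-5)² + 1²) = √26, |v| = √(2² + 1²) = √5, so |u||v| = √(26·5) = √130.
cos θ = (u·v)/(|u||v|) = -9/√130 ≈ -0.7894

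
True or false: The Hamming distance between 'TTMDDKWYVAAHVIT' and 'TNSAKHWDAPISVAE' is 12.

Differing positions: 2, 3, 4, 5, 6, 8, 9, 10, 11, 12, 14, 15. Hamming distance = 12, so the claim is true.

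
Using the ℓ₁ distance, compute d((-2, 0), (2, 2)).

Σ|x_i - y_i| = |-2 - 2| + |0 - 2| = 4 + 2 = 6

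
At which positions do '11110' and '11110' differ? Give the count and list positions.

Differing positions: none. Hamming distance = 0.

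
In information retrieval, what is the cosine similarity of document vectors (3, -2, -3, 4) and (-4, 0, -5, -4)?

With u = (3, -2, -3, 4), v = (-4, 0, -5, -4):
u·v = 3·(-4) + (-2)·0 + (-3)·(-5) + 4·(-4) = (-12) + 0 + 15 + (-16) = -13.
|u| = √(3² + (-2)² + (-3)² + 4²) = √38, |v| = √((-4)² + 0² + (-5)² + (-4)²) = √57, so |u||v| = √(38·57) = √2166.
cos θ = (u·v)/(|u||v|) = -13/√2166 ≈ -0.2793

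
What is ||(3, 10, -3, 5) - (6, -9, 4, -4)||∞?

max(|x_i - y_i|) = max(|3 - 6|, |10 - (-9)|, |-3 - 4|, |5 - (-4)|) = max(3, 19, 7, 9) = 19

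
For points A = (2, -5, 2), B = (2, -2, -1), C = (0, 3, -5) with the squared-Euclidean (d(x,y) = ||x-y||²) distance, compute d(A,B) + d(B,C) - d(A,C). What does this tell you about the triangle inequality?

d(A,B) = 0² + 3² + 3² = 18, d(B,C) = 2² + 5² + 4² = 45, d(A,C) = 2² + 8² + 7² = 117.
d(A,B) + d(B,C) - d(A,C) = 18 + 45 - 117 = 63 - 117 = -54. This is < 0, so the triangle inequality FAILS for these points (squared-Euclidean is not a metric).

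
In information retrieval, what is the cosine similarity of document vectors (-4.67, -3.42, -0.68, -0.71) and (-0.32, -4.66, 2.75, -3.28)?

With u = (-4.67, -3.42, -0.68, -0.71), v = (-0.32, -4.66, 2.75, -3.28):
u·v = (-4.67)·(-0.32) + (-3.42)·(-4.66) + (-0.68)·2.75 + (-0.71)·(-3.28) = 1.4944 + 15.9372 + (-1.87) + 2.3288 = 17.8904.
|u| = √((-4.67)² + (-3.42)² + (-0.68)² + (-0.71)²) = √(21.8089 + 11.6964 + 0.4624 + 0.5041) = √34.4718, |v| = √((-0.32)² + (-4.66)² + 2.75² + (-3.28)²) = √(0.1024 + 21.7156 + 7.5625 + 10.7584) = √40.1389.
cos θ = (u·v)/(|u||v|) = 17.8904/(√34.4718·√40.1389) ≈ 0.481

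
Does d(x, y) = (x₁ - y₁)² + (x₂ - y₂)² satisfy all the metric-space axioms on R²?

No. The squared Euclidean distance fails the triangle inequality. Counterexample: x = (0, 0), y = (1, 2), z = (2, 4). d(x,z) = 2² + 4² = 20, but d(x,y) + d(y,z) = (1² + 2²) + (1² + 2²) = 5 + 5 = 10. Since 20 > 10, the triangle inequality is violated. (Note: √d, the ordinary Euclidean distance, IS a metric.)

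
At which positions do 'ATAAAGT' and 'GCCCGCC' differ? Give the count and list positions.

Differing positions: 1, 2, 3, 4, 5, 6, 7. Hamming distance = 7.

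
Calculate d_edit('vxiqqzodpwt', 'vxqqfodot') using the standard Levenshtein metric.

Let D[i][j] be the edit distance between the first i characters of 'vxiqqzodpwt' and the first j characters of 'vxqqfodot', with D[i][0] = i, D[0][j] = j, and D[i][j] = D[i-1][j-1] if the characters match, else 1 + min(D[i-1][j], D[i][j-1], D[i-1][j-1]). Filling the table (rows: prefixes of 'vxiqqzodpwt', columns: prefixes of 'vxqqfodot'):
     ε  v  x  q  q  f  o  d  o  t
  ε  0  1  2  3  4  5  6  7  8  9
  v  1  0  1  2  3  4  5  6  7  8
  x  2  1  0  1  2  3  4  5  6  7
  i  3  2  1  1  2  3  4  5  6  7
  q  4  3  2  1  1  2  3  4  5  6
  q  5  4  3  2  1  2  3  4  5  6
  z  6  5  4  3  2  2  3  4  5  6
  o  7  6  5  4  3  3  2  3  4  5
  d  8  7  6  5  4  4  3  2  3  4
  p  9  8  7  6  5  5  4  3  3  4
  w 10  9  8  7  6  6  5  4  4  4
  t 11 10  9  8  7  7  6  5  5  4
The bottom-right entry gives D[11][9] = 4, so no sequence of fewer than 4 edits works. Backtracking through the table gives one optimal edit sequence (4 edits):
  vxiqqzodpwt → vxqqzodpwt (del i @3)
  vxqqzodpwt → vxqqfodpwt (sub z→f @5)
  vxqqfodpwt → vxqqfodwt (del p @8)
  vxqqfodwt → vxqqfodot (sub w→o @8)
Edit distance = 4.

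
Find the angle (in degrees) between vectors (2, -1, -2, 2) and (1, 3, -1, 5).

With u = (2, -1, -2, 2), v = (1, 3, -1, 5):
u·v = 2·1 + (-1)·3 + (-2)·(-1) + 2·5 = 2 + (-3) + 2 + 10 = 11.
|u| = √(2² + (-1)² + (-2)² + 2²) = √13, |v| = √(1² + 3² + (-1)² + 5²) = √36, so |u||v| = √(13·36) = √468.
cos θ = (u·v)/(|u||v|) = 11/√468 ≈ 0.508475
θ = arccos(0.508475) ≈ 59.44°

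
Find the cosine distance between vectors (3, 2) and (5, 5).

With u = (3, 2), v = (5, 5):
u·v = 3·5 + 2·5 = 15 + 10 = 25.
|u| = √(3² + 2²) = √13, |v| = √(5² + 5²) = √50, so |u||v| = √(13·50) = √650.
cos θ = (u·v)/(|u||v|) = 25/√650 ≈ 0.9806
Cosine distance = 1 - cos θ ≈ 1 - 0.9806 = 0.0194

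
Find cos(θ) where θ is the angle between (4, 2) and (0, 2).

With u = (4, 2), v = (0, 2):
u·v = 4·0 + 2·2 = 0 + 4 = 4.
|u| = √(4² + 2²) = √20, |v| = √(0² + 2²) = √4, so |u||v| = √(20·4) = √80.
cos θ = (u·v)/(|u||v|) = 4/√80 ≈ 0.4472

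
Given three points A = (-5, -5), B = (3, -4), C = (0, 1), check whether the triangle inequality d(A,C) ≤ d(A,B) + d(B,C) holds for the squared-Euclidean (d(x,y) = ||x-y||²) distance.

d(A,B) = 8² + 1² = 65, d(B,C) = 3² + 5² = 34, d(A,C) = 5² + 6² = 61.
d(A,C) = 61 ≤ 65 + 34 = 99. Triangle inequality is satisfied.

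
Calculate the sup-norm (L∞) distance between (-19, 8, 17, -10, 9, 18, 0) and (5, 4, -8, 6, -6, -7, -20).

max(|x_i - y_i|) = max(|-19 - 5|, |8 - 4|, |17 - (-8)|, |-10 - 6|, |9 - (-6)|, |18 - (-7)|, |0 - (-20)|) = max(24, 4, 25, 16, 15, 25, 20) = 25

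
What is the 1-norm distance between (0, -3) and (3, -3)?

Σ|x_i - y_i| = |0 - 3| + |-3 - (-3)| = 3 + 0 = 3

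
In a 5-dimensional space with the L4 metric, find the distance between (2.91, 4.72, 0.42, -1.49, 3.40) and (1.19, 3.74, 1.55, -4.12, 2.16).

(Σ|x_i - y_i|^4)^(1/4) = (|2.91 - 1.19|^4 + |4.72 - 3.74|^4 + |0.42 - 1.55|^4 + |-1.49 - (-4.12)|^4 + |3.4 - 2.16|^4)^(1/4)
= (1.72^4 + 0.98^4 + 1.13^4 + 2.63^4 + 1.24^4)^(1/4) ≈ (8.7521 + 0.9224 + 1.6305 + 47.8435 + 2.3642)^(1/4) = (61.5127)^(1/4) ≈ 2.8005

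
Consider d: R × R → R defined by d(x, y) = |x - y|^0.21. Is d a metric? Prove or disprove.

Yes. With 0 < p = 0.21 ≤ 1, d(x,y) = |x-y|^0.21 is a metric on R. Non-negativity and symmetry are immediate; |x-y|^0.21 = 0 ⟺ |x-y| = 0 ⟺ x = y. For the triangle inequality, the function t ↦ t^0.21 is subadditive on [0,∞) when p ≤ 1, so |x-z|^0.21 ≤ (|x-y| + |y-z|)^0.21 ≤ |x-y|^0.21 + |y-z|^0.21.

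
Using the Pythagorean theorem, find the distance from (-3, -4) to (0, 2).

√(Σ(x_i - y_i)²) = √((-3 - 0)² + (-4 - 2)²)
= √((-3)² + (-6)²) = √(9 + 36) = √45 ≈ 6.7082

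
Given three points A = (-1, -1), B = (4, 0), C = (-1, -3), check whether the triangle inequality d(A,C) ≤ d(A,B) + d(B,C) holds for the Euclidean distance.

d(A,B) = √(5² + 1²) = √26 ≈ 5.099, d(B,C) = √(5² + 3²) = √34 ≈ 5.831, d(A,C) = √(0² + 2²) = √4 = 2.
d(A,C) = 2 ≤ 5.099 + 5.831 = 10.93. Triangle inequality is satisfied.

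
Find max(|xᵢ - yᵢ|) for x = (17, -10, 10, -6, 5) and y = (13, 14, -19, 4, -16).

max(|x_i - y_i|) = max(|17 - 13|, |-10 - 14|, |10 - (-19)|, |-6 - 4|, |5 - (-16)|) = max(4, 24, 29, 10, 21) = 29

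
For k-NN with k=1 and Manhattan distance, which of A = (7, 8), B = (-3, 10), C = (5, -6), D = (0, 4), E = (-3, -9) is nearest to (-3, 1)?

Distances: d(A) = 17, d(B) = 9, d(C) = 15, d(D) = 6, d(E) = 10. Nearest: D = (0, 4) with distance 6.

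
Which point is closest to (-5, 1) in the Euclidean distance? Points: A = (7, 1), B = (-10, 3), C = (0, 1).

Distances: d(A) = 12, d(B) ≈ 5.3852, d(C) = 5. Nearest: C = (0, 1) with distance 5.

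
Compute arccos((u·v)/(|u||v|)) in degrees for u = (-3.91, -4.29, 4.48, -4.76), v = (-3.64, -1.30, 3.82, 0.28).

With u = (-3.91, -4.29, 4.48, -4.76), v = (-3.64, -1.30, 3.82, 0.28):
u·v = (-3.91)·(-3.64) + (-4.29)·(-1.3) + 4.48·3.82 + (-4.76)·0.28 = 14.2324 + 5.577 + 17.1136 + (-1.3328) = 35.5902.
|u| = √((-3.91)² + (-4.29)² + 4.48² + (-4.76)²) = √(15.2881 + 18.4041 + 20.0704 + 22.6576) = √76.4202, |v| = √((-3.64)² + (-1.3)² + 3.82² + 0.28²) = √(13.2496 + 1.69 + 14.5924 + 0.0784) = √29.6104.
cos θ = (u·v)/(|u||v|) = 35.5902/(√76.4202·√29.6104) ≈ 0.748177
θ = arccos(0.748177) ≈ 41.57°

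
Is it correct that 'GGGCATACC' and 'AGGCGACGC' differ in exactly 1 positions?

Differing positions: 1, 5, 6, 7, 8. Hamming distance = 5, so the claim that d_H = 1 is false.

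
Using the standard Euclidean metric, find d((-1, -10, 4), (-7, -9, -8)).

√(Σ(x_i - y_i)²) = √((-1 - (-7))² + (-10 - (-9))² + (4 - (-8))²)
= √(6² + (-1)² + 12²) = √(36 + 1 + 144) = √181 ≈ 13.4536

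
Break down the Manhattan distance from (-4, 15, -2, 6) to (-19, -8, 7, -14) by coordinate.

Σ|x_i - y_i| = |-4 - (-19)| + |15 - (-8)| + |-2 - 7| + |6 - (-14)| = 15 + 23 + 9 + 20 = 67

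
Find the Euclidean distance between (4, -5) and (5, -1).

√(Σ(x_i - y_i)²) = √((4 - 5)² + (-5 - (-1))²)
= √((-1)² + (-4)²) = √(1 + 16) = √17 ≈ 4.1231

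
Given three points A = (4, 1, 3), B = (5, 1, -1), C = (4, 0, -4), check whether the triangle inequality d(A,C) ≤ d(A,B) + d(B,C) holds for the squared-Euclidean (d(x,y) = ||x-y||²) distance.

d(A,B) = 1² + 0² + 4² = 17, d(B,C) = 1² + 1² + 3² = 11, d(A,C) = 0² + 1² + 7² = 50.
d(A,C) = 50 > 17 + 11 = 28. Triangle inequality is VIOLATED. (Squared-Euclidean is not a metric — this is a counterexample.)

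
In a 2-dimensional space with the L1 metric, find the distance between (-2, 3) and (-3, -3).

Σ|x_i - y_i| = |-2 - (-3)| + |3 - (-3)| = 1 + 6 = 7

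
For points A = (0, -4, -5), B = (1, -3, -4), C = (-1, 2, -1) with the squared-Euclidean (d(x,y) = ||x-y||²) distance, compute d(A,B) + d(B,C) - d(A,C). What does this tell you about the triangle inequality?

d(A,B) = 1² + 1² + 1² = 3, d(B,C) = 2² + 5² + 3² = 38, d(A,C) = 1² + 6² + 4² = 53.
d(A,B) + d(B,C) - d(A,C) = 3 + 38 - 53 = 41 - 53 = -12. This is < 0, so the triangle inequality FAILS for these points (squared-Euclidean is not a metric).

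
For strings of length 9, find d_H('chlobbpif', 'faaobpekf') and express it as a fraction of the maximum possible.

Differing positions: 1, 2, 3, 6, 7, 8. Hamming distance = 6. The maximum possible Hamming distance for length-9 strings is 9, so d_H/9 = 6/9 ≈ 0.6667.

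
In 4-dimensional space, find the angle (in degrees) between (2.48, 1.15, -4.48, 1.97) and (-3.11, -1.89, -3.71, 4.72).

With u = (2.48, 1.15, -4.48, 1.97), v = (-3.11, -1.89, -3.71, 4.72):
u·v = 2.48·(-3.11) + 1.15·(-1.89) + (-4.48)·(-3.71) + 1.97·4.72 = (-7.7128) + (-2.1735) + 16.6208 + 9.2984 = 16.0329.
|u| = √(2.48² + 1.15² + (-4.48)² + 1.97²) = √(6.1504 + 1.3225 + 20.0704 + 3.8809) = √31.4242, |v| = √((-3.11)² + (-1.89)² + (-3.71)² + 4.72²) = √(9.6721 + 3.5721 + 13.7641 + 22.2784) = √49.2867.
cos θ = (u·v)/(|u||v|) = 16.0329/(√31.4242·√49.2867) ≈ 0.407394
θ = arccos(0.407394) ≈ 65.96°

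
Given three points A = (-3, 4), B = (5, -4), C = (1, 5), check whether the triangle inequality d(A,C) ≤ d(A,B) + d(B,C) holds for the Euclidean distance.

d(A,B) = √(8² + 8²) = √128 ≈ 11.3137, d(B,C) = √(4² + 9²) = √97 ≈ 9.8489, d(A,C) = √(4² + 1²) = √17 ≈ 4.1231.
d(A,C) ≈ 4.1231 ≤ 11.3137 + 9.8489 = 21.1626. Triangle inequality is satisfied.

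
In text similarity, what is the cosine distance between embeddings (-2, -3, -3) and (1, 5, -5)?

With u = (-2, -3, -3), v = (1, 5, -5):
u·v = (-2)·1 + (-3)·5 + (-3)·(-5) = (-2) + (-15) + 15 = -2.
|u| = √((-2)² + (-3)² + (-3)²) = √22, |v| = √(1² + 5² + (-5)²) = √51, so |u||v| = √(22·51) = √1122.
cos θ = (u·v)/(|u||v|) = -2/√1122 ≈ -0.0597
Cosine distance = 1 - cos θ ≈ 1 - (-0.0597) = 1.0597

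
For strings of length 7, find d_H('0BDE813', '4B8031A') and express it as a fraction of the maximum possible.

Differing positions: 1, 3, 4, 5, 7. Hamming distance = 5. The maximum possible Hamming distance for length-7 strings is 7, so d_H/7 = 5/7 ≈ 0.7143.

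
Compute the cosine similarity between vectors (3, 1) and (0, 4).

With u = (3, 1), v = (0, 4):
u·v = 3·0 + 1·4 = 0 + 4 = 4.
|u| = √(3² + 1²) = √10, |v| = √(0² + 4²) = √16, so |u||v| = √(10·16) = √160.
cos θ = (u·v)/(|u||v|) = 4/√160 ≈ 0.3162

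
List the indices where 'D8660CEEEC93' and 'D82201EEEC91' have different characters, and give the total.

Differing positions: 3, 4, 6, 12. Hamming distance = 4.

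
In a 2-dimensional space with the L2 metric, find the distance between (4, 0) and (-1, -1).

(Σ|x_i - y_i|^2)^(1/2) = (|4 - (-1)|^2 + |0 - (-1)|^2)^(1/2)
= (5^2 + 1^2)^(1/2) = (25 + 1)^(1/2) = (26)^(1/2) ≈ 5.099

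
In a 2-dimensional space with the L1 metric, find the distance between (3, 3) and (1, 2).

Σ|x_i - y_i| = |3 - 1| + |3 - 2| = 2 + 1 = 3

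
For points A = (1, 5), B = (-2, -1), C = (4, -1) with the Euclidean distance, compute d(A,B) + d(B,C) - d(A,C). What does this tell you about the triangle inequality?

d(A,B) = √(3² + 6²) = √45 ≈ 6.7082, d(B,C) = √(6² + 0²) = √36 = 6, d(A,C) = √(3² + 6²) = √45 ≈ 6.7082.
d(A,B) + d(B,C) - d(A,C) = 6.7082 + 6 - 6.7082 = 12.7082 - 6.7082 = 6. This is ≥ 0, so the triangle inequality holds for these points.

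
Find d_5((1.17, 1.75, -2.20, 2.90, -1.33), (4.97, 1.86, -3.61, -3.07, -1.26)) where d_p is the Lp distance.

(Σ|x_i - y_i|^5)^(1/5) = (|1.17 - 4.97|^5 + |1.75 - 1.86|^5 + |-2.2 - (-3.61)|^5 + |2.9 - (-3.07)|^5 + |-1.33 - (-1.26)|^5)^(1/5)
= (3.8^5 + 0.11^5 + 1.41^5 + 5.97^5 + 0.07^5)^(1/5) ≈ (792.3517 + 0 + 5.5731 + 7583.5343 + 0)^(1/5) = (8381.4591)^(1/5) ≈ 6.0907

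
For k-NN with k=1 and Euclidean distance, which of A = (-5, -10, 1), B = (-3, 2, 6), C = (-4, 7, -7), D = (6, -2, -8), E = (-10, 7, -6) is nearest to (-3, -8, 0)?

Distances: d(A) = 3, d(B) ≈ 11.6619, d(C) ≈ 16.5831, d(D) ≈ 13.4536, d(E) ≈ 17.6068. Nearest: A = (-5, -10, 1) with distance 3.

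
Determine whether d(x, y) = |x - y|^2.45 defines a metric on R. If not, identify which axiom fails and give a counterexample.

No. d(x,y) = |x-y|^2.45 fails the triangle inequality since p = 2.45 > 1. Counterexample: x = 4, y = 6, z = 11. d(x,z) = |4 - 11|^2.45 = 7^2.45 ≈ 117.6224, but d(x,y) + d(y,z) = 2^2.45 + 5^2.45 ≈ 5.4642 + 51.5794 = 57.0436. Since 117.6224 > 57.0436, the triangle inequality is violated.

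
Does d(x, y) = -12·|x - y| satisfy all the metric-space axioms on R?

No. With c = -12 < 0, d fails non-negativity: d(3, 10) = -12·|3 - 10| = -12·7 = -84 < 0.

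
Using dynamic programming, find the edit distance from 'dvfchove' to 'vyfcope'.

Let D[i][j] be the edit distance between the first i characters of 'dvfchove' and the first j characters of 'vyfcope', with D[i][0] = i, D[0][j] = j, and D[i][j] = D[i-1][j-1] if the characters match, else 1 + min(D[i-1][j], D[i][j-1], D[i-1][j-1]). Filling the table (rows: prefixes of 'dvfchove', columns: prefixes of 'vyfcope'):
     ε  v  y  f  c  o  p  e
  ε  0  1  2  3  4  5  6  7
  d  1  1  2  3  4  5  6  7
  v  2  1  2  3  4  5  6  7
  f  3  2  2  2  3  4  5  6
  c  4  3  3  3  2  3  4  5
  h  5  4  4  4  3  3  4  5
  o  6  5  5  5  4  3  4  5
  v  7  6  6  6  5  4  4  5
  e  8  7  7  7  6  5  5  4
The bottom-right entry gives D[8][7] = 4, so no sequence of fewer than 4 edits works. Backtracking through the table gives one optimal edit sequence (4 edits):
  dvfchove → vvfchove (sub d→v @1)
  vvfchove → vyfchove (sub v→y @2)
  vyfchove → vyfcove (del h @5)
  vyfcove → vyfcope (sub v→p @6)
Edit distance = 4.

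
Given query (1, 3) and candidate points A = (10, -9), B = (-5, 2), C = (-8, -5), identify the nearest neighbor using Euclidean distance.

Distances: d(A) = 15, d(B) ≈ 6.0828, d(C) ≈ 12.0416. Nearest: B = (-5, 2) with distance 6.0828.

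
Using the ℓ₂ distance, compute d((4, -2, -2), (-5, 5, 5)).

(Σ|x_i - y_i|^2)^(1/2) = (|4 - (-5)|^2 + |-2 - 5|^2 + |-2 - 5|^2)^(1/2)
= (9^2 + 7^2 + 7^2)^(1/2) = (81 + 49 + 49)^(1/2) = (179)^(1/2) ≈ 13.3791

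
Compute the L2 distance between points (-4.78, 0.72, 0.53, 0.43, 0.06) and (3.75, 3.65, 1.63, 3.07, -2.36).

(Σ|x_i - y_i|^2)^(1/2) = (|-4.78 - 3.75|^2 + |0.72 - 3.65|^2 + |0.53 - 1.63|^2 + |0.43 - 3.07|^2 + |0.06 - (-2.36)|^2)^(1/2)
= (8.53^2 + 2.93^2 + 1.1^2 + 2.64^2 + 2.42^2)^(1/2) = (72.7609 + 8.5849 + 1.21 + 6.9696 + 5.8564)^(1/2) = (95.3818)^(1/2) ≈ 9.7664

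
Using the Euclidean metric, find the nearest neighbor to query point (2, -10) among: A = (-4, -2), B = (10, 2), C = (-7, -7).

Distances: d(A) = 10, d(B) ≈ 14.4222, d(C) ≈ 9.4868. Nearest: C = (-7, -7) with distance 9.4868.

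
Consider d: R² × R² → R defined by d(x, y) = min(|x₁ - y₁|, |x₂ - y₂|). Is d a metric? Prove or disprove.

No. d fails identity of indiscernibles: take x = (4, 0) and y = (4, 8). Then d(x,y) = min(|4 - 4|, |0 - 8|) = min(0, 8) = 0, yet x ≠ y.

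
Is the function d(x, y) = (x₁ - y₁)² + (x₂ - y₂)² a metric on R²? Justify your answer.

No. The squared Euclidean distance fails the triangle inequality. Counterexample: x = (0, 0), y = (3, 1), z = (6, 2). d(x,z) = 6² + 2² = 40, but d(x,y) + d(y,z) = (3² + 1²) + (3² + 1²) = 10 + 10 = 20. Since 40 > 20, the triangle inequality is violated. (Note: √d, the ordinary Euclidean distance, IS a metric.)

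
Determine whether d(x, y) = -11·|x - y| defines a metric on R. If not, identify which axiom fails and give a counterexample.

No. With c = -11 < 0, d fails non-negativity: d(5, 11) = -11·|5 - 11| = -11·6 = -66 < 0.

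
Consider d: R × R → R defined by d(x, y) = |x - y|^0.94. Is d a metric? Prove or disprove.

Yes. With 0 < p = 0.94 ≤ 1, d(x,y) = |x-y|^0.94 is a metric on R. Non-negativity and symmetry are immediate; |x-y|^0.94 = 0 ⟺ |x-y| = 0 ⟺ x = y. For the triangle inequality, the function t ↦ t^0.94 is subadditive on [0,∞) when p ≤ 1, so |x-z|^0.94 ≤ (|x-y| + |y-z|)^0.94 ≤ |x-y|^0.94 + |y-z|^0.94.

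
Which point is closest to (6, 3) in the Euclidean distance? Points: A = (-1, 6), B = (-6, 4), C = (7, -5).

Distances: d(A) ≈ 7.6158, d(B) ≈ 12.0416, d(C) ≈ 8.0623. Nearest: A = (-1, 6) with distance 7.6158.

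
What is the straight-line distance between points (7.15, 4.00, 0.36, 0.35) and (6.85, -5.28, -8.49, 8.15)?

√(Σ(x_i - y_i)²) = √((7.15 - 6.85)² + (4 - (-5.28))² + (0.36 - (-8.49))² + (0.35 - 8.15)²)
= √(0.3² + 9.28² + 8.85² + (-7.8)²) = √(0.09 + 86.1184 + 78.3225 + 60.84) = √225.3709 ≈ 15.0124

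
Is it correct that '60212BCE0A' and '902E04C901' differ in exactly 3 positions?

Differing positions: 1, 4, 5, 6, 8, 10. Hamming distance = 6, so the claim that d_H = 3 is false.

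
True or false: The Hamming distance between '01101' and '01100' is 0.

Differing positions: 5. Hamming distance = 1, so the claim that d_H = 0 is false.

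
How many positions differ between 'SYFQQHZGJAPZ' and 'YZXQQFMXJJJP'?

Differing positions: 1, 2, 3, 6, 7, 8, 10, 11, 12. Hamming distance = 9.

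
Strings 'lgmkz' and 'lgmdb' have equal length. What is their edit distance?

Let D[i][j] be the edit distance between the first i characters of 'lgmkz' and the first j characters of 'lgmdb', with D[i][0] = i, D[0][j] = j, and D[i][j] = D[i-1][j-1] if the characters match, else 1 + min(D[i-1][j], D[i][j-1], D[i-1][j-1]). Filling the table (rows: prefixes of 'lgmkz', columns: prefixes of 'lgmdb'):
     ε  l  g  m  d  b
  ε  0  1  2  3  4  5
  l  1  0  1  2  3  4
  g  2  1  0  1  2  3
  m  3  2  1  0  1  2
  k  4  3  2  1  1  2
  z  5  4  3  2  2  2
The bottom-right entry gives D[5][5] = 2, so no sequence of fewer than 2 edits works. Backtracking through the table gives one optimal edit sequence (2 edits):
  lgmkz → lgmdz (sub k→d @4)
  lgmdz → lgmdb (sub z→b @5)
Edit distance = 2.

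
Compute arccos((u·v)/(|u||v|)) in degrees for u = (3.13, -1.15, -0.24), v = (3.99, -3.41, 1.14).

With u = (3.13, -1.15, -0.24), v = (3.99, -3.41, 1.14):
u·v = 3.13·3.99 + (-1.15)·(-3.41) + (-0.24)·1.14 = 12.4887 + 3.9215 + (-0.2736) = 16.1366.
|u| = √(3.13² + (-1.15)² + (-0.24)²) = √(9.7969 + 1.3225 + 0.0576) = √11.177, |v| = √(3.99² + (-3.41)² + 1.14²) = √(15.9201 + 11.6281 + 1.2996) = √28.8478.
cos θ = (u·v)/(|u||v|) = 16.1366/(√11.177·√28.8478) ≈ 0.898655
θ = arccos(0.898655) ≈ 26.02°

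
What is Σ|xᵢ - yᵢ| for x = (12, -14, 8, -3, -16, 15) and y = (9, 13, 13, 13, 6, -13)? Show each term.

Σ|x_i - y_i| = |12 - 9| + |-14 - 13| + |8 - 13| + |-3 - 13| + |-16 - 6| + |15 - (-13)| = 3 + 27 + 5 + 16 + 22 + 28 = 101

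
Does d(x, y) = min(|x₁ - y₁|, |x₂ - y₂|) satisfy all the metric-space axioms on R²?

No. d fails identity of indiscernibles: take x = (-3, 0) and y = (-3, 8). Then d(x,y) = min(|-3 - (-3)|, |0 - 8|) = min(0, 8) = 0, yet x ≠ y.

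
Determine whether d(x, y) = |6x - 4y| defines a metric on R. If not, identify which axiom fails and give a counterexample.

No. d fails symmetry: d(1, 9) = |6·1 - 4·9| = |-30| = 30, but d(9, 1) = |6·9 - 4·1| = |50| = 50. Since 30 ≠ 50, d(x,y) ≠ d(y,x) in general.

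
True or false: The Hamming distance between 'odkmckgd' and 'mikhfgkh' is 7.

Differing positions: 1, 2, 4, 5, 6, 7, 8. Hamming distance = 7, so the claim is true.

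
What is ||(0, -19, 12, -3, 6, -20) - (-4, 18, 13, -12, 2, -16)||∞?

max(|x_i - y_i|) = max(|0 - (-4)|, |-19 - 18|, |12 - 13|, |-3 - (-12)|, |6 - 2|, |-20 - (-16)|) = max(4, 37, 1, 9, 4, 4) = 37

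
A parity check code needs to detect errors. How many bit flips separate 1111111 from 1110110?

Differing positions: 4, 7. Hamming distance = 2.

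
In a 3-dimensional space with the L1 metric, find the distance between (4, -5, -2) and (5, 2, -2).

Σ|x_i - y_i| = |4 - 5| + |-5 - 2| + |-2 - (-2)| = 1 + 7 + 0 = 8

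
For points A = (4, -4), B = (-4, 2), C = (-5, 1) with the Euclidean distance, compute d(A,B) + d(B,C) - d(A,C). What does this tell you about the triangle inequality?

d(A,B) = √(8² + 6²) = √100 = 10, d(B,C) = √(1² + 1²) = √2 ≈ 1.4142, d(A,C) = √(9² + 5²) = √106 ≈ 10.2956.
d(A,B) + d(B,C) - d(A,C) = 10 + 1.4142 - 10.2956 = 11.4142 - 10.2956 = 1.1186 (to 4 decimal places). This is ≥ 0, so the triangle inequality holds for these points.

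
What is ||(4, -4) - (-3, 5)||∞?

max(|x_i - y_i|) = max(|4 - (-3)|, |-4 - 5|) = max(7, 9) = 9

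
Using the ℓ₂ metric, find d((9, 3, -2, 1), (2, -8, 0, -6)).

√(Σ(x_i - y_i)²) = √((9 - 2)² + (3 - (-8))² + (-2 - 0)² + (1 - (-6))²)
= √(7² + 11² + (-2)² + 7²) = √(49 + 121 + 4 + 49) = √223 ≈ 14.9332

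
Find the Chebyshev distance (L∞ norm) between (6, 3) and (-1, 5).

max(|x_i - y_i|) = max(|6 - (-1)|, |3 - 5|) = max(7, 2) = 7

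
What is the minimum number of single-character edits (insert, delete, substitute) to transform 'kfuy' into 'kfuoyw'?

Let D[i][j] be the edit distance between the first i characters of 'kfuy' and the first j characters of 'kfuoyw', with D[i][0] = i, D[0][j] = j, and D[i][j] = D[i-1][j-1] if the characters match, else 1 + min(D[i-1][j], D[i][j-1], D[i-1][j-1]). Filling the table (rows: prefixes of 'kfuy', columns: prefixes of 'kfuoyw'):
     ε  k  f  u  o  y  w
  ε  0  1  2  3  4  5  6
  k  1  0  1  2  3  4  5
  f  2  1  0  1  2  3  4
  u  3  2  1  0  1  2  3
  y  4  3  2  1  1  1  2
The bottom-right entry gives D[4][6] = 2, so no sequence of fewer than 2 edits works. Backtracking through the table gives one optimal edit sequence (2 edits):
  kfuy → kfuoy (ins o @4)
  kfuoy → kfuoyw (ins w @6)
Edit distance = 2.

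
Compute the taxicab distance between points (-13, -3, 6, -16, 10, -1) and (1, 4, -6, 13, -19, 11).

Σ|x_i - y_i| = |-13 - 1| + |-3 - 4| + |6 - (-6)| + |-16 - 13| + |10 - (-19)| + |-1 - 11| = 14 + 7 + 12 + 29 + 29 + 12 = 103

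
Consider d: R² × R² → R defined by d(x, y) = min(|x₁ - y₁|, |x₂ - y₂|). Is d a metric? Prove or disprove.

No. d fails identity of indiscernibles: take x = (-1, 0) and y = (-1, 3). Then d(x,y) = min(|-1 - (-1)|, |0 - 3|) = min(0, 3) = 0, yet x ≠ y.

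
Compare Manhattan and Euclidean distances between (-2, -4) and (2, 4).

L1 = |-2 - 2| + |-4 - 4| = 4 + 8 = 12
L2 = √(4² + 8²) = √80 ≈ 8.9443
L1 ≥ L2 always (equality iff movement is along one axis); L1 > L2 here.
Ratio L1/L2 = 12/√80 ≈ 1.3416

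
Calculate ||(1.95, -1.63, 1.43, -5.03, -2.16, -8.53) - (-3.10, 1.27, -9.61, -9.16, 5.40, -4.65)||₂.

√(Σ(x_i - y_i)²) = √((1.95 - (-3.1))² + (-1.63 - 1.27)² + (1.43 - (-9.61))² + (-5.03 - (-9.16))² + (-2.16 - 5.4)² + (-8.53 - (-4.65))²)
= √(5.05² + (-2.9)² + 11.04² + 4.13² + (-7.56)² + (-3.88)²) = √(25.5025 + 8.41 + 121.8816 + 17.0569 + 57.1536 + 15.0544) = √245.059 ≈ 15.6544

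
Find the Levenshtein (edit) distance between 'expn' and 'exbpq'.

Let D[i][j] be the edit distance between the first i characters of 'expn' and the first j characters of 'exbpq', with D[i][0] = i, D[0][j] = j, and D[i][j] = D[i-1][j-1] if the characters match, else 1 + min(D[i-1][j], D[i][j-1], D[i-1][j-1]). Filling the table (rows: prefixes of 'expn', columns: prefixes of 'exbpq'):
     ε  e  x  b  p  q
  ε  0  1  2  3  4  5
  e  1  0  1  2  3  4
  x  2  1  0  1  2  3
  p  3  2  1  1  1  2
  n  4  3  2  2  2  2
The bottom-right entry gives D[4][5] = 2, so no sequence of fewer than 2 edits works. Backtracking through the table gives one optimal edit sequence (2 edits):
  expn → exbpn (ins b @3)
  exbpn → exbpq (sub n→q @5)
Edit distance = 2.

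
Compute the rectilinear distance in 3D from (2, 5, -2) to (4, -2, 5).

Σ|x_i - y_i| = |2 - 4| + |5 - (-2)| + |-2 - 5| = 2 + 7 + 7 = 16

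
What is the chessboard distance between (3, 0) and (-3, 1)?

max(|x_i - y_i|) = max(|3 - (-3)|, |0 - 1|) = max(6, 1) = 6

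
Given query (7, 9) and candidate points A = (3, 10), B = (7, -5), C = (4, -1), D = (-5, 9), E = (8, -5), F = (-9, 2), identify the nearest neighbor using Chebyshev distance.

Distances: d(A) = 4, d(B) = 14, d(C) = 10, d(D) = 12, d(E) = 14, d(F) = 16. Nearest: A = (3, 10) with distance 4.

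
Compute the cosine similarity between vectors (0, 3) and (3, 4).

With u = (0, 3), v = (3, 4):
u·v = 0·3 + 3·4 = 0 + 12 = 12.
|u| = √(0² + 3²) = √9, |v| = √(3² + 4²) = √25, so |u||v| = √(9·25) = √225 = 15.
cos θ = (u·v)/(|u||v|) = 12/15 = 0.8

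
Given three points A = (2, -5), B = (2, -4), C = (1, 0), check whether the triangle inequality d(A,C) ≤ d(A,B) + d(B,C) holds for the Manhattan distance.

d(A,B) = 0 + 1 = 1, d(B,C) = 1 + 4 = 5, d(A,C) = 1 + 5 = 6.
d(A,C) = 6 ≤ 1 + 5 = 6. Triangle inequality is satisfied.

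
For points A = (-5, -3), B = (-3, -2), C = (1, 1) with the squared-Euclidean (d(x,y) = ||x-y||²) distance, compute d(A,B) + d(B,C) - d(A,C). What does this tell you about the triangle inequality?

d(A,B) = 2² + 1² = 5, d(B,C) = 4² + 3² = 25, d(A,C) = 6² + 4² = 52.
d(A,B) + d(B,C) - d(A,C) = 5 + 25 - 52 = 30 - 52 = -22. This is < 0, so the triangle inequality FAILS for these points (squared-Euclidean is not a metric).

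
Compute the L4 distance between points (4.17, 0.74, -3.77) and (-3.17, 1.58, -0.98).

(Σ|x_i - y_i|^4)^(1/4) = (|4.17 - (-3.17)|^4 + |0.74 - 1.58|^4 + |-3.77 - (-0.98)|^4)^(1/4)
= (7.34^4 + 0.84^4 + 2.79^4)^(1/4) ≈ (2902.5803 + 0.4979 + 60.5922)^(1/4) = (2963.6704)^(1/4) ≈ 7.3783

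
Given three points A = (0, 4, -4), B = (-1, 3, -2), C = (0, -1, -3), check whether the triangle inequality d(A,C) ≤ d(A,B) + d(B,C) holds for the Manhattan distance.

d(A,B) = 1 + 1 + 2 = 4, d(B,C) = 1 + 4 + 1 = 6, d(A,C) = 0 + 5 + 1 = 6.
d(A,C) = 6 ≤ 4 + 6 = 10. Triangle inequality is satisfied.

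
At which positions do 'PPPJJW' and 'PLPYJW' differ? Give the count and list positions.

Differing positions: 2, 4. Hamming distance = 2.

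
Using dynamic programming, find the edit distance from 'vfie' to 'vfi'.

Let D[i][j] be the edit distance between the first i characters of 'vfie' and the first j characters of 'vfi', with D[i][0] = i, D[0][j] = j, and D[i][j] = D[i-1][j-1] if the characters match, else 1 + min(D[i-1][j], D[i][j-1], D[i-1][j-1]). Filling the table (rows: prefixes of 'vfie', columns: prefixes of 'vfi'):
     ε  v  f  i
  ε  0  1  2  3
  v  1  0  1  2
  f  2  1  0  1
  i  3  2  1  0
  e  4  3  2  1
The bottom-right entry gives D[4][3] = 1, so no sequence of fewer than 1 edit works. Backtracking through the table gives one optimal edit sequence (1 edit):
  vfie → vfi (del e @4)
Edit distance = 1.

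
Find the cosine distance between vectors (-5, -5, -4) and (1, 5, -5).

With u = (-5, -5, -4), v = (1, 5, -5):
u·v = (-5)·1 + (-5)·5 + (-4)·(-5) = (-5) + (-25) + 20 = -10.
|u| = √((-5)² + (-5)² + (-4)²) = √66, |v| = √(1² + 5² + (-5)²) = √51, so |u||v| = √(66·51) = √3366.
cos θ = (u·v)/(|u||v|) = -10/√3366 ≈ -0.1724
Cosine distance = 1 - cos θ ≈ 1 - (-0.1724) = 1.1724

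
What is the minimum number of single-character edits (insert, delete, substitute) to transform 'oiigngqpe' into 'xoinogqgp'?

Let D[i][j] be the edit distance between the first i characters of 'oiigngqpe' and the first j characters of 'xoinogqgp', with D[i][0] = i, D[0][j] = j, and D[i][j] = D[i-1][j-1] if the characters match, else 1 + min(D[i-1][j], D[i][j-1], D[i-1][j-1]). Filling the table (rows: prefixes of 'oiigngqpe', columns: prefixes of 'xoinogqgp'):
     ε  x  o  i  n  o  g  q  g  p
  ε  0  1  2  3  4  5  6  7  8  9
  o  1  1  1  2  3  4  5  6  7  8
  i  2  2  2  1  2  3  4  5  6  7
  i  3  3  3  2  2  3  4  5  6  7
  g  4  4  4  3  3  3  3  4  5  6
  n  5  5  5  4  3  4  4  4  5  6
  g  6  6  6  5  4  4  4  5  4  5
  q  7  7  7  6  5  5  5  4  5  5
  p  8  8  8  7  6  6  6  5  5  5
  e  9  9  9  8  7  7  7  6  6  6
The bottom-right entry gives D[9][9] = 6, so no sequence of fewer than 6 edits works. Backtracking through the table gives one optimal edit sequence (6 edits):
  oiigngqpe → xiigngqpe (sub o→x @1)
  xiigngqpe → xoigngqpe (sub i→o @2)
  xoigngqpe → xoinngqpe (sub g→n @4)
  xoinngqpe → xoinogqpe (sub n→o @5)
  xoinogqpe → xoinogqge (sub p→g @8)
  xoinogqge → xoinogqgp (sub e→p @9)
Edit distance = 6.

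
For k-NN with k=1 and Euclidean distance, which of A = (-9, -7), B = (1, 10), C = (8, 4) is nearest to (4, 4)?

Distances: d(A) ≈ 17.0294, d(B) ≈ 6.7082, d(C) = 4. Nearest: C = (8, 4) with distance 4.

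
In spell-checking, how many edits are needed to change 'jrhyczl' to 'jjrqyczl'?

Let D[i][j] be the edit distance between the first i characters of 'jrhyczl' and the first j characters of 'jjrqyczl', with D[i][0] = i, D[0][j] = j, and D[i][j] = D[i-1][j-1] if the characters match, else 1 + min(D[i-1][j], D[i][j-1], D[i-1][j-1]). Filling the table (rows: prefixes of 'jrhyczl', columns: prefixes of 'jjrqyczl'):
     ε  j  j  r  q  y  c  z  l
  ε  0  1  2  3  4  5  6  7  8
  j  1  0  1  2  3  4  5  6  7
  r  2  1  1  1  2  3  4  5  6
  h  3  2  2  2  2  3  4  5  6
  y  4  3  3  3  3  2  3  4  5
  c  5  4  4  4  4  3  2  3  4
  z  6  5  5  5  5  4  3  2  3
  l  7  6  6  6  6  5  4  3  2
The bottom-right entry gives D[7][8] = 2, so no sequence of fewer than 2 edits works. Backtracking through the table gives one optimal edit sequence (2 edits):
  jrhyczl → jjrhyczl (ins j @1)
  jjrhyczl → jjrqyczl (sub h→q @4)
Edit distance = 2.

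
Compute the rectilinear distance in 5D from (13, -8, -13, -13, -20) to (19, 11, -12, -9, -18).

Σ|x_i - y_i| = |13 - 19| + |-8 - 11| + |-13 - (-12)| + |-13 - (-9)| + |-20 - (-18)| = 6 + 19 + 1 + 4 + 2 = 32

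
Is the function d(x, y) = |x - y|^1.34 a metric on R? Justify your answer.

No. d(x,y) = |x-y|^1.34 fails the triangle inequality since p = 1.34 > 1. Counterexample: x = 3, y = 15, z = 23. d(x,z) = |3 - 23|^1.34 = 20^1.34 ≈ 55.3835, but d(x,y) + d(y,z) = 12^1.34 + 8^1.34 ≈ 27.9321 + 16.2234 = 44.1555. Since 55.3835 > 44.1555, the triangle inequality is violated.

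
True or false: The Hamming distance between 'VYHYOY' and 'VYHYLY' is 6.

Differing positions: 5. Hamming distance = 1, so the claim that d_H = 6 is false.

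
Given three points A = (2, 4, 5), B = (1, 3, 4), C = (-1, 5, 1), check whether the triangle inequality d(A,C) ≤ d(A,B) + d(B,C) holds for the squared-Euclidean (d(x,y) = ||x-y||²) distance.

d(A,B) = 1² + 1² + 1² = 3, d(B,C) = 2² + 2² + 3² = 17, d(A,C) = 3² + 1² + 4² = 26.
d(A,C) = 26 > 3 + 17 = 20. Triangle inequality is VIOLATED. (Squared-Euclidean is not a metric — this is a counterexample.)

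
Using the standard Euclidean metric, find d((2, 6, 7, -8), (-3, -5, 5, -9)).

√(Σ(x_i - y_i)²) = √((2 - (-3))² + (6 - (-5))² + (7 - 5)² + (-8 - (-9))²)
= √(5² + 11² + 2² + 1²) = √(25 + 121 + 4 + 1) = √151 ≈ 12.2882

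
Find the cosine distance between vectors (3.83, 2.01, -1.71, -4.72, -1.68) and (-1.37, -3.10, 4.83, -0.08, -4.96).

With u = (3.83, 2.01, -1.71, -4.72, -1.68), v = (-1.37, -3.10, 4.83, -0.08, -4.96):
u·v = 3.83·(-1.37) + 2.01·(-3.1) + (-1.71)·4.83 + (-4.72)·(-0.08) + (-1.68)·(-4.96) = (-5.2471) + (-6.231) + (-8.2593) + 0.3776 + 8.3328 = -11.027.
|u| = √(3.83² + 2.01² + (-1.71)² + (-4.72)² + (-1.68)²) = √(14.6689 + 4.0401 + 2.9241 + 22.2784 + 2.8224) = √46.7339, |v| = √((-1.37)² + (-3.1)² + 4.83² + (-0.08)² + (-4.96)²) = √(1.8769 + 9.61 + 23.3289 + 0.0064 + 24.6016) = √59.4238.
cos θ = (u·v)/(|u||v|) = -11.027/(√46.7339·√59.4238) ≈ -0.2092
Cosine distance = 1 - cos θ ≈ 1 - (-0.2092) = 1.2092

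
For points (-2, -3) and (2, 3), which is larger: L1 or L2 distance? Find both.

L1 = |-2 - 2| + |-3 - 3| = 4 + 6 = 10
L2 = √(4² + 6²) = √52 ≈ 7.2111
L1 ≥ L2 always (equality iff movement is along one axis); L1 > L2 here.
Ratio L1/L2 = 10/√52 ≈ 1.3868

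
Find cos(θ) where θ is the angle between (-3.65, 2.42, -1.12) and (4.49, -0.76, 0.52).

With u = (-3.65, 2.42, -1.12), v = (4.49, -0.76, 0.52):
u·v = (-3.65)·4.49 + 2.42·(-0.76) + (-1.12)·0.52 = (-16.3885) + (-1.8392) + (-0.5824) = -18.8101.
|u| = √((-3.65)² + 2.42² + (-1.12)²) = √(13.3225 + 5.8564 + 1.2544) = √20.4333, |v| = √(4.49² + (-0.76)² + 0.52²) = √(20.1601 + 0.5776 + 0.2704) = √21.0081.
cos θ = (u·v)/(|u||v|) = -18.8101/(√20.4333·√21.0081) ≈ -0.9079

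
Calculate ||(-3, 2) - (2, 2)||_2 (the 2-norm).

(Σ|x_i - y_i|^2)^(1/2) = (|-3 - 2|^2 + |2 - 2|^2)^(1/2)
= (5^2 + 0^2)^(1/2) = (25 + 0)^(1/2) = (25)^(1/2) = 5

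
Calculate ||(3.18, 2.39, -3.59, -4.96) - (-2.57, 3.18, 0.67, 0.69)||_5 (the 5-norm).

(Σ|x_i - y_i|^5)^(1/5) = (|3.18 - (-2.57)|^5 + |2.39 - 3.18|^5 + |-3.59 - 0.67|^5 + |-4.96 - 0.69|^5)^(1/5)
= (5.75^5 + 0.79^5 + 4.26^5 + 5.65^5)^(1/5) ≈ (6285.4912 + 0.3077 + 1402.9687 + 5757.6099)^(1/5) = (13446.3775)^(1/5) ≈ 6.6945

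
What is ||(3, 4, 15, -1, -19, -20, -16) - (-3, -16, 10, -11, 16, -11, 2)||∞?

max(|x_i - y_i|) = max(|3 - (-3)|, |4 - (-16)|, |15 - 10|, |-1 - (-11)|, |-19 - 16|, |-20 - (-11)|, |-16 - 2|) = max(6, 20, 5, 10, 35, 9, 18) = 35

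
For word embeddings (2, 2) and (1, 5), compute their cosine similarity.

With u = (2, 2), v = (1, 5):
u·v = 2·1 + 2·5 = 2 + 10 = 12.
|u| = √(2² + 2²) = √8, |v| = √(1² + 5²) = √26, so |u||v| = √(8·26) = √208.
cos θ = (u·v)/(|u||v|) = 12/√208 ≈ 0.8321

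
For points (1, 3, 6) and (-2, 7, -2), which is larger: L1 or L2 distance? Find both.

L1 = |1 - (-2)| + |3 - 7| + |6 - (-2)| = 3 + 4 + 8 = 15
L2 = √(3² + 4² + 8²) = √89 ≈ 9.434
L1 ≥ L2 always (equality iff movement is along one axis); L1 > L2 here.
Ratio L1/L2 = 15/√89 ≈ 1.59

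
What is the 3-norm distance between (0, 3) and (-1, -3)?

(Σ|x_i - y_i|^3)^(1/3) = (|0 - (-1)|^3 + |3 - (-3)|^3)^(1/3)
= (1^3 + 6^3)^(1/3) = (1 + 216)^(1/3) = (217)^(1/3) ≈ 6.0092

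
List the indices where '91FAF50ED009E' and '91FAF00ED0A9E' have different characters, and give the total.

Differing positions: 6, 11. Hamming distance = 2.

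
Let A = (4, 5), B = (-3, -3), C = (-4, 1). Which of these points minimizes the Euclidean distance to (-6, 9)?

Distances: d(A) ≈ 10.7703, d(B) ≈ 12.3693, d(C) ≈ 8.2462. Nearest: C = (-4, 1) with distance 8.2462.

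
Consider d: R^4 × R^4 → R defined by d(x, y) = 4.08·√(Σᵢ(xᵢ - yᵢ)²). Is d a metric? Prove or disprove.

Yes. The L2 (Euclidean) norm induces a metric on R^4, and multiplying a metric by a positive constant 4.08 > 0 preserves all four axioms: non-negativity (4.08·||x-y|| ≥ 0), identity (4.08·||x-y|| = 0 ⟺ ||x-y|| = 0 ⟺ x = y), symmetry (||x-y|| = ||y-x||), and the triangle inequality (4.08·||x-z|| ≤ 4.08·||x-y|| + 4.08·||y-z||). So d is a metric.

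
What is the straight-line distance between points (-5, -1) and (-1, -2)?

√(Σ(x_i - y_i)²) = √((-5 - (-1))² + (-1 - (-2))²)
= √((-4)² + 1²) = √(16 + 1) = √17 ≈ 4.1231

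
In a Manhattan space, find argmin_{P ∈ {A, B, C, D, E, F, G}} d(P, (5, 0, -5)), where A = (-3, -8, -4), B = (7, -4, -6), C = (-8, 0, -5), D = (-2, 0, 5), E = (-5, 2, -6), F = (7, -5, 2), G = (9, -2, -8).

Distances: d(A) = 17, d(B) = 7, d(C) = 13, d(D) = 17, d(E) = 13, d(F) = 14, d(G) = 9. Nearest: B = (7, -4, -6) with distance 7.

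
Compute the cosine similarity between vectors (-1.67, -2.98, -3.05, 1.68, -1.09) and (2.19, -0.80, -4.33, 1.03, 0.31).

With u = (-1.67, -2.98, -3.05, 1.68, -1.09), v = (2.19, -0.80, -4.33, 1.03, 0.31):
u·v = (-1.67)·2.19 + (-2.98)·(-0.8) + (-3.05)·(-4.33) + 1.68·1.03 + (-1.09)·0.31 = (-3.6573) + 2.384 + 13.2065 + 1.7304 + (-0.3379) = 13.3257.
|u| = √((-1.67)² + (-2.98)² + (-3.05)² + 1.68² + (-1.09)²) = √(2.7889 + 8.8804 + 9.3025 + 2.8224 + 1.1881) = √24.9823, |v| = √(2.19² + (-0.8)² + (-4.33)² + 1.03² + 0.31²) = √(4.7961 + 0.64 + 18.7489 + 1.0609 + 0.0961) = √25.342.
cos θ = (u·v)/(|u||v|) = 13.3257/(√24.9823·√25.342) ≈ 0.5296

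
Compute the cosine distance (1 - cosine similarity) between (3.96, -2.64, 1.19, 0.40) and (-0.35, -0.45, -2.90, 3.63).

With u = (3.96, -2.64, 1.19, 0.40), v = (-0.35, -0.45, -2.90, 3.63):
u·v = 3.96·(-0.35) + (-2.64)·(-0.45) + 1.19·(-2.9) + 0.4·3.63 = (-1.386) + 1.188 + (-3.451) + 1.452 = -2.197.
|u| = √(3.96² + (-2.64)² + 1.19² + 0.4²) = √(15.6816 + 6.9696 + 1.4161 + 0.16) = √24.2273, |v| = √((-0.35)² + (-0.45)² + (-2.9)² + 3.63²) = √(0.1225 + 0.2025 + 8.41 + 13.1769) = √21.9119.
cos θ = (u·v)/(|u||v|) = -2.197/(√24.2273·√21.9119) ≈ -0.0954
Cosine distance = 1 - cos θ ≈ 1 - (-0.0954) = 1.0954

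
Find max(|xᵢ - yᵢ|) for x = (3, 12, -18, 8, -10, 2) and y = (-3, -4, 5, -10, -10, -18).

max(|x_i - y_i|) = max(|3 - (-3)|, |12 - (-4)|, |-18 - 5|, |8 - (-10)|, |-10 - (-10)|, |2 - (-18)|) = max(6, 16, 23, 18, 0, 20) = 23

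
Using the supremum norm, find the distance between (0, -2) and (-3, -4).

max(|x_i - y_i|) = max(|0 - (-3)|, |-2 - (-4)|) = max(3, 2) = 3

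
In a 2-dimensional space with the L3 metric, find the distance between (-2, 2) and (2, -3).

(Σ|x_i - y_i|^3)^(1/3) = (|-2 - 2|^3 + |2 - (-3)|^3)^(1/3)
= (4^3 + 5^3)^(1/3) = (64 + 125)^(1/3) = (189)^(1/3) ≈ 5.7388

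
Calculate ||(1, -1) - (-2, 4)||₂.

√(Σ(x_i - y_i)²) = √((1 - (-2))² + (-1 - 4)²)
= √(3² + (-5)²) = √(9 + 25) = √34 ≈ 5.831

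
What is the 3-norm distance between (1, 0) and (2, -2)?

(Σ|x_i - y_i|^3)^(1/3) = (|1 - 2|^3 + |0 - (-2)|^3)^(1/3)
= (1^3 + 2^3)^(1/3) = (1 + 8)^(1/3) = (9)^(1/3) ≈ 2.0801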